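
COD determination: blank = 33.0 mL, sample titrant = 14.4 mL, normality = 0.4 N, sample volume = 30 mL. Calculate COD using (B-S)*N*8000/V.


COD = (33.0 - 14.4) x 0.4 x 8000 / 30
COD = 18.6 x 0.4 x 8000 / 30
COD = 1984.0 mg/L


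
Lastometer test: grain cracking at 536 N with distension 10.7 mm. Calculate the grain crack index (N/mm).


50.1 N/mm

Grain crack index = force / distension
Index = 536 / 10.7 = 50.1 N/mm


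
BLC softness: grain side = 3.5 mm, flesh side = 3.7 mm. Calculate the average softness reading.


Average = (3.5 + 3.7) / 2
Average = 3.60 mm


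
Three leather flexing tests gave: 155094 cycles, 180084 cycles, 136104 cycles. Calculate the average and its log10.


Average = (155094 + 180084 + 136104) / 3 = 157094 cycles
log10(157094) = 5.20


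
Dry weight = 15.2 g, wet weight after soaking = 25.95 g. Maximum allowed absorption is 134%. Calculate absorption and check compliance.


WA = (25.95 - 15.2) / 15.2 x 100 = 70.7%
Maximum allowed: 134%
Compliant: Yes


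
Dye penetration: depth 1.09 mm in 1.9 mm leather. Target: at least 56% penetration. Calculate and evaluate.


Penetration = 57.4%
Meets target: Yes


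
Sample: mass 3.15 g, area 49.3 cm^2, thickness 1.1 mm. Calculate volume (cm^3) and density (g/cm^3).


Thickness in cm = 1.1 / 10 = 0.11 cm
Volume = 49.3 x 0.11 = 5.423 cm^3
Density = 3.15 / 5.423 = 0.581 g/cm^3


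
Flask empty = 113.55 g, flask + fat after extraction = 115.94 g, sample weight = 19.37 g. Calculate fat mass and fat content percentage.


Fat mass = 115.94 - 113.55 = 2.39 g
Fat% = 2.39 / 19.37 x 100 = 12.3%


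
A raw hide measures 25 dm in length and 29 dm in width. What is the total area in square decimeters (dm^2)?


Area = length x width
Area = 25 x 29 = 725 dm^2


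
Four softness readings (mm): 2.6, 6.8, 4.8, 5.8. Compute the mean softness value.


5.00 mm


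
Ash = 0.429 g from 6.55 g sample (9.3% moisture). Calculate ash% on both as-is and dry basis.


As-is ash = 6.55%
Dry-basis ash = 7.22%

As-is ash% = 0.429 / 6.55 x 100 = 6.55%
Dry mass = 6.55 x (100 - 9.3) / 100 = 5.94085 g
Dry-basis ash% = 0.429 / 5.94085 x 100 = 7.22%


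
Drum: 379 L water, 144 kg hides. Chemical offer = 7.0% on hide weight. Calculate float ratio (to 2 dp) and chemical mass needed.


Float ratio = 2.63
Chemical needed = 10.08 kg


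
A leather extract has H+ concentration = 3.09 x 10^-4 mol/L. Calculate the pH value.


pH = -log10[H+]
pH = -log10(3.09 x 10^-4) = 3.51


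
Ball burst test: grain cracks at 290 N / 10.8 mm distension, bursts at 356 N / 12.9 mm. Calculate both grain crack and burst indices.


Crack index = 26.9 N/mm
Burst index = 27.6 N/mm

Crack index = 290 / 10.8 = 26.9 N/mm
Burst index = 356 / 12.9 = 27.6 N/mm


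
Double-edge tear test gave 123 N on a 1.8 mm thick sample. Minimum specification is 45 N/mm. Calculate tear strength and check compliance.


Tear strength = 123 / 1.8 = 68.3 N/mm
Required minimum = 45 N/mm
Compliant: Yes


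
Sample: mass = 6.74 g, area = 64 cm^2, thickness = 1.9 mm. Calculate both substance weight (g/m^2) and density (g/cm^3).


Substance weight = 1053.1 g/m^2
Density = 0.554 g/cm^3

SW = 6.74 / 64 x 10000 = 1053.1 g/m^2
Volume = 64 x 1.9 / 10 = 12.16 cm^3
Density = 6.74 / 12.16 = 0.554 g/cm^3


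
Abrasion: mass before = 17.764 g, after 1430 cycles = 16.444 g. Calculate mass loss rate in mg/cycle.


0.923 mg/cycle

Mass loss = 17.764 - 16.444 = 1.320 g
Rate = 1.320 / 1430 x 1000 = 0.923 mg/cycle


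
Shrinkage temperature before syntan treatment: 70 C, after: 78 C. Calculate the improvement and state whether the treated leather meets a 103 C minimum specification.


Improvement = 8 C
Meets 103 C spec: No


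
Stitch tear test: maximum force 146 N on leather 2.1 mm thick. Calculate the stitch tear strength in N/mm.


Stitch tear strength = force / thickness
STS = 146 / 2.1 = 69.5 N/mm


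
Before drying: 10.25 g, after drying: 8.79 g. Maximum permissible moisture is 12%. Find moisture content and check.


MC = (10.25 - 8.79) / 10.25 x 100 = 14.2%
Maximum: 12%
Acceptable: No


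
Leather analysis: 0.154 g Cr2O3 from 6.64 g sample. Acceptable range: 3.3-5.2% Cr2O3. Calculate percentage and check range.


Cr2O3% = 0.154 / 6.64 x 100 = 2.32%
Acceptable range: 3.3 to 5.2%
Within range: No


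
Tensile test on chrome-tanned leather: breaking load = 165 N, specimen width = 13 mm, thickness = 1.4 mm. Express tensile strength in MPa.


Cross-section = 13 x 1.4 = 18.2 mm^2
TS = 165 / 18.2 = 9.07 MPa
(1 N/mm^2 = 1 MPa)


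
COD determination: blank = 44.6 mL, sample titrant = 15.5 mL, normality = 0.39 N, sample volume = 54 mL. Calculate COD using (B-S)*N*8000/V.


1681.3 mg/L

COD = (44.6 - 15.5) x 0.39 x 8000 / 54
COD = 29.1 x 0.39 x 8000 / 54
COD = 1681.3 mg/L


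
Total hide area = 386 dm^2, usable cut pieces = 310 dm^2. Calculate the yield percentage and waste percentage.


Yield = 80.3%
Waste = 19.7%

Yield = 310 / 386 x 100 = 80.3%
Waste = 386 - 310 = 76 dm^2
Waste% = 100 - 80.3 = 19.7%


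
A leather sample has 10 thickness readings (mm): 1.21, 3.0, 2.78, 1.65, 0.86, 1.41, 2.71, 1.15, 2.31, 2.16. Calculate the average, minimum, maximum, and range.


Sum = 19.24
Average = 19.24 / 10 = 1.92 mm
Minimum = 0.86 mm
Maximum = 3.0 mm
Range = 3.0 - 0.86 = 2.14 mm


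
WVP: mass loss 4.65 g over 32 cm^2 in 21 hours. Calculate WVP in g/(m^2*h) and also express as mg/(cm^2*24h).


WVP = 4.65 / (32 x 21) x 10000 = 69.20 g/(m^2*h)
Mass loss in mg = 4.65 x 1000 = 4650 mg
Per cm^2 per 24h in mg: 4650 x 24 / (32 x 21) = 111600 / 672 = 166.07 mg/(cm^2*24h)


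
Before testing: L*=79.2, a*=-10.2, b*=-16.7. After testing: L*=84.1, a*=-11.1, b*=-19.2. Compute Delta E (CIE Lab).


Delta E = 5.57


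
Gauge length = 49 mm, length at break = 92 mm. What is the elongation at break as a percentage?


Extension = 92 - 49 = 43 mm
Elongation = 43 / 49 x 100 = 87.8%


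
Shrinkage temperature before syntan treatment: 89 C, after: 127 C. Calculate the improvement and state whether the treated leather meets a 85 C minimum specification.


Improvement = 38 C
Meets 85 C spec: Yes

Improvement = 127 - 89 = 38 C
Spec check: 127 C >= 85 C? Yes


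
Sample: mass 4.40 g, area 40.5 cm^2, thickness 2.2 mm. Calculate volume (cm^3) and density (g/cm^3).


Thickness in cm = 2.2 / 10 = 0.22 cm
Volume = 40.5 x 0.22 = 8.910 cm^3
Density = 4.40 / 8.910 = 0.494 g/cm^3


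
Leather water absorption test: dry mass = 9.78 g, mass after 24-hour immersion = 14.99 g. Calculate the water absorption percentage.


Water absorbed = 14.99 - 9.78 = 5.21 g
WA% = 5.21 / 9.78 x 100 = 53.3%


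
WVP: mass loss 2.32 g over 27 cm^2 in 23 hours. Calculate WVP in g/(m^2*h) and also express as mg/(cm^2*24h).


WVP = 37.36 g/(m^2*h)
Daily rate = 89.66 mg/(cm^2*24h)

WVP = 2.32 / (27 x 23) x 10000 = 37.36 g/(m^2*h)
Mass loss in mg = 2.32 x 1000 = 2320 mg
Per cm^2 per 24h in mg: 2320 x 24 / (27 x 23) = 55680 / 621 = 89.66 mg/(cm^2*24h)


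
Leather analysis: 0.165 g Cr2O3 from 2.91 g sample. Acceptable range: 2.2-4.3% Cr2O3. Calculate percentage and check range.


Cr2O3 = 5.67%
Within range: No

Cr2O3% = 0.165 / 2.91 x 100 = 5.67%
Acceptable range: 2.2 to 4.3%
Within range: No


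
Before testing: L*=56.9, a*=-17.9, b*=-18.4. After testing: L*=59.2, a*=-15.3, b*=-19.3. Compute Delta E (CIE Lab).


Delta E = 3.59

dL = 59.2 - 56.9 = 2.3
da = -15.3 - (-17.9) = 2.6
db = -19.3 - (-18.4) = -0.9
dE = sqrt((2.3)^2 + (2.6)^2 + (-0.9)^2) = 3.59


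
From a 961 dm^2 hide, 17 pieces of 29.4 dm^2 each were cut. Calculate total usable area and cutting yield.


Total usable = 17 x 29.4 = 499.8 dm^2
Yield = 499.8 / 961 x 100 = 52.0%


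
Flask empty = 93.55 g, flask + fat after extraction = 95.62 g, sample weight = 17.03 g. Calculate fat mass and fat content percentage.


Fat mass = 95.62 - 93.55 = 2.07 g
Fat% = 2.07 / 17.03 x 100 = 12.2%


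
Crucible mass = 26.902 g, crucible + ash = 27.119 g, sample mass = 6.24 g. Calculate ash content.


Ash mass = 0.217 g
Ash content = 3.48%

Ash mass = 27.119 - 26.902 = 0.217 g
Ash% = 0.217 / 6.24 x 100 = 3.48%


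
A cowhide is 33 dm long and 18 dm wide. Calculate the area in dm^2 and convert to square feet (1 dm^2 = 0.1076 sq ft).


594 dm^2
63.91 sq ft

Area = 33 x 18 = 594 dm^2
Conversion: 594 x 0.1076 = 63.91 sq ft


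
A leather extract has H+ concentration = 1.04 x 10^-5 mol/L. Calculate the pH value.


pH = 4.98

pH = -log10[H+]
pH = -log10(1.04 x 10^-5) = 4.98


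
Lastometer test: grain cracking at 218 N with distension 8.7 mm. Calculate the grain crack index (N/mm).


25.1 N/mm


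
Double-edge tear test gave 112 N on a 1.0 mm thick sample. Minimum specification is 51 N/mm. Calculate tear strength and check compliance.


Tear strength = 112 / 1.0 = 112.0 N/mm
Required minimum = 51 N/mm
Compliant: Yes


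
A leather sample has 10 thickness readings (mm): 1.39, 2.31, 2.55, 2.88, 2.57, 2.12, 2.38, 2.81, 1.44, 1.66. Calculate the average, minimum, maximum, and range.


Sum = 22.11
Average = 22.11 / 10 = 2.21 mm
Minimum = 1.39 mm
Maximum = 2.88 mm
Range = 2.88 - 1.39 = 1.49 mm


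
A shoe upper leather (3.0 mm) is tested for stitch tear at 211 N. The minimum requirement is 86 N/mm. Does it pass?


STS = 70.3 N/mm
Passes: No

STS = 211 / 3.0 = 70.3 N/mm
Minimum required: 86 N/mm
Passes: No


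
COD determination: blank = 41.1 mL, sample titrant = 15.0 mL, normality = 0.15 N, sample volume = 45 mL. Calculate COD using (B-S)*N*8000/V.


696.0 mg/L

COD = (41.1 - 15.0) x 0.15 x 8000 / 45
COD = 26.1 x 0.15 x 8000 / 45
COD = 696.0 mg/L


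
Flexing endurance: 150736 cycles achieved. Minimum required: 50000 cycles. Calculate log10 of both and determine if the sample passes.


log10(150736) = 5.18
log10(50000) = 4.70
Passes: Yes


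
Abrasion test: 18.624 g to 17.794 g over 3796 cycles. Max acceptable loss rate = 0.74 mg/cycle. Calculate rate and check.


Loss = 18.624 - 17.794 = 0.830 g
Rate = 0.830 g / 3796 cycles x 1000 = 0.219 mg/cycle
Max = 0.74 mg/cycle
Passes: Yes


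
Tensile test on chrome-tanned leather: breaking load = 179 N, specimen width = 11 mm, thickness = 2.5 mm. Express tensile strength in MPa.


Cross-section = 11 x 2.5 = 27.5 mm^2
TS = 179 / 27.5 = 6.51 MPa
(1 N/mm^2 = 1 MPa)


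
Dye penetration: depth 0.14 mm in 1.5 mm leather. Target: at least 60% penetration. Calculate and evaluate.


Penetration = 0.14 / 1.5 x 100 = 9.3%
Target: 60%
Meets target: No


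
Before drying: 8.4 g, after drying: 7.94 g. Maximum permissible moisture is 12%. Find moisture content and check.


Moisture content = 5.5%
Acceptable: Yes

MC = (8.4 - 7.94) / 8.4 x 100 = 5.5%
Maximum: 12%
Acceptable: Yes


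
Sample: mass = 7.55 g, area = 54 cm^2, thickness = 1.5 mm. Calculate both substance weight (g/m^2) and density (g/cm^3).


Substance weight = 1398.1 g/m^2
Density = 0.932 g/cm^3


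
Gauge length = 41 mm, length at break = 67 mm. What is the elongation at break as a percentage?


Extension = 67 - 41 = 26 mm
Elongation = 26 / 41 x 100 = 63.4%


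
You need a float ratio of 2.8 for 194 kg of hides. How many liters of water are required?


Water = hide weight x target ratio
Water = 194 x 2.8 = 543.2 L


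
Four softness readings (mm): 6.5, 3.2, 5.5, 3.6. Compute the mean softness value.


4.70 mm


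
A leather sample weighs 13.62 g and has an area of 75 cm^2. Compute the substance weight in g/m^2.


1816.0 g/m^2

Substance weight = mass / area x 10000
SW = 13.62 / 75 x 10000
SW = 1816.0 g/m^2


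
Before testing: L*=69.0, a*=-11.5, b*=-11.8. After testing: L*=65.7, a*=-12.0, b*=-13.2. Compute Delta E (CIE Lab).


dL = 65.7 - 69.0 = -3.3
da = -12.0 - (-11.5) = -0.5
db = -13.2 - (-11.8) = -1.4
dE = sqrt((-3.3)^2 + (-0.5)^2 + (-1.4)^2) = 3.62


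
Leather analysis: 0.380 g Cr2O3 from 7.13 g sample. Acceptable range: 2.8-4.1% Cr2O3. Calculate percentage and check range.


Cr2O3% = 0.380 / 7.13 x 100 = 5.33%
Acceptable range: 2.8 to 4.1%
Within range: No


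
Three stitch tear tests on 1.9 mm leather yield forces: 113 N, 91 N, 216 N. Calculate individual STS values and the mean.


STS1 = 59.5 N/mm
STS2 = 47.9 N/mm
STS3 = 113.7 N/mm
Mean = 73.7 N/mm

STS1 = 113 / 1.9 = 59.5 N/mm
STS2 = 91 / 1.9 = 47.9 N/mm
STS3 = 216 / 1.9 = 113.7 N/mm
Mean = (59.5 + 47.9 + 113.7) / 3 = 73.7 N/mm


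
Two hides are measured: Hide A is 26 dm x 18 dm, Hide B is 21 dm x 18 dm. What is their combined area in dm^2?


Hide A area = 26 x 18 = 468 dm^2
Hide B area = 21 x 18 = 378 dm^2
Total = 468 + 378 = 846 dm^2


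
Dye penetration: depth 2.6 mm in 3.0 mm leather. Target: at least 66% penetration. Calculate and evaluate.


Penetration = 2.6 / 3.0 x 100 = 86.7%
Target: 66%
Meets target: Yes


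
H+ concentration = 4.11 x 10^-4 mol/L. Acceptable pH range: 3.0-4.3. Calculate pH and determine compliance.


pH = 3.39
Compliant: Yes


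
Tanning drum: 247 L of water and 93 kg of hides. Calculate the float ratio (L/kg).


Float ratio = water / hide weight
Ratio = 247 / 93 = 2.7


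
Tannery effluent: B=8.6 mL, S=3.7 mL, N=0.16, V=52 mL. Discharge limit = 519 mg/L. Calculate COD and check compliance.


COD = 120.6 mg/L
Compliant: Yes

COD = (8.6 - 3.7) x 0.16 x 8000 / 52 = 120.6 mg/L
Limit: 519 mg/L
Compliant: Yes


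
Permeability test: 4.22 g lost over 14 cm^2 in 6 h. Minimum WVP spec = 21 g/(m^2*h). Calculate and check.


WVP = 4.22 / (14 x 6) x 10000 = 502.38 g/(m^2*h)
Minimum: 21 g/(m^2*h)
Meets spec: Yes


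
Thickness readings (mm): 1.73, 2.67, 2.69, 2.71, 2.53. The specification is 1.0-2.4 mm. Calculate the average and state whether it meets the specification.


Sum = 12.33
Average = 12.33 / 5 = 2.47 mm
Specification range: 1.0 to 2.4 mm
Within spec: No


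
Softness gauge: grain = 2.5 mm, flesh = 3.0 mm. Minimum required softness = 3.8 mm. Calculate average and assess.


Average = (2.5 + 3.0) / 2 = 2.75 mm
Minimum = 3.8 mm
Meets requirement: No


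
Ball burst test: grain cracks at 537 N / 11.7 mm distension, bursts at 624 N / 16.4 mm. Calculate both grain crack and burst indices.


Crack index = 537 / 11.7 = 45.9 N/mm
Burst index = 624 / 16.4 = 38.0 N/mm


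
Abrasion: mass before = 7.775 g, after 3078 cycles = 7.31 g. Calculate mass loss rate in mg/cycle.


0.151 mg/cycle

Mass loss = 7.775 - 7.31 = 0.465 g
Rate = 0.465 / 3078 x 1000 = 0.151 mg/cycle


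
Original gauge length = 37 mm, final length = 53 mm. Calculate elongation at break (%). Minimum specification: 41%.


Extension = 53 - 37 = 16 mm
Elongation = 16 / 37 x 100 = 43.2%
Minimum required: 41%
Meets specification: Yes


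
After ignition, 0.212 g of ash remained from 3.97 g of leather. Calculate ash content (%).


5.34%

Ash% = 0.212 / 3.97 x 100
Ash% = 5.34%


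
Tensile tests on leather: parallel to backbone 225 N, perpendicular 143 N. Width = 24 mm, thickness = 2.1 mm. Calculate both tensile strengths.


Parallel = 4.46 N/mm^2
Perpendicular = 2.84 N/mm^2

Area = 24 x 2.1 = 50.4 mm^2
TS (parallel) = 225 / 50.4 = 4.46 N/mm^2
TS (perpendicular) = 143 / 50.4 = 2.84 N/mm^2


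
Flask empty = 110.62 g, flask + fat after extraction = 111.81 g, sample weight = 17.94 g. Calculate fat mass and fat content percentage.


Fat mass = 1.19 g
Fat content = 6.6%

Fat mass = 111.81 - 110.62 = 1.19 g
Fat% = 1.19 / 17.94 x 100 = 6.6%


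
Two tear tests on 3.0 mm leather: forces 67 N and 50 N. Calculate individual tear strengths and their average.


Tear 1 = 67 / 3.0 = 22.3 N/mm
Tear 2 = 50 / 3.0 = 16.7 N/mm
Average = (22.3 + 16.7) / 2 = 19.5 N/mm


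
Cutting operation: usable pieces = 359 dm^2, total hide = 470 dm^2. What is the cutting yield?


76.4%

Yield = usable / total x 100
Yield = 359 / 470 x 100 = 76.4%


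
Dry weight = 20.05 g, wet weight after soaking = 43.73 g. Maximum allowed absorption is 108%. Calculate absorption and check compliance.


Absorption = 118.1%
Compliant: No


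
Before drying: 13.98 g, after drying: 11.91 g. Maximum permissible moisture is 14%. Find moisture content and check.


MC = (13.98 - 11.91) / 13.98 x 100 = 14.8%
Maximum: 14%
Acceptable: No


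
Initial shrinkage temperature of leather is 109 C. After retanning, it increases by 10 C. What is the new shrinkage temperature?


119 C

New Ts = 109 + 10 = 119 C


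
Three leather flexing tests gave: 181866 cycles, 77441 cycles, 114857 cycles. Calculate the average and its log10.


Average = (181866 + 77441 + 114857) / 3 = 124721 cycles
log10(124721) = 5.10


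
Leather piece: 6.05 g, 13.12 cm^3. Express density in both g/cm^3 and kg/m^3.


0.461 g/cm^3
461 kg/m^3


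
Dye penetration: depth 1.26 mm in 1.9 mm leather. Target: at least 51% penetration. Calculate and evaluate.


Penetration = 66.3%
Meets target: Yes


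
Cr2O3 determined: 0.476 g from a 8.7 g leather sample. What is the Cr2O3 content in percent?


Cr2O3% = 0.476 / 8.7 x 100
Cr2O3% = 5.47%


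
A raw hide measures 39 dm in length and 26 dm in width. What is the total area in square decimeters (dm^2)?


1014 dm^2


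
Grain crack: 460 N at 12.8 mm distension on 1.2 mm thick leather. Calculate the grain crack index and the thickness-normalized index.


Crack index = 460 / 12.8 = 35.9 N/mm
Normalized = 35.9 / 1.2 = 29.9 N/mm per mm


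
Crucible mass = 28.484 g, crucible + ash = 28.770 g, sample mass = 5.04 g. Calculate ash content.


Ash mass = 28.770 - 28.484 = 0.286 g
Ash% = 0.286 / 5.04 x 100 = 5.67%


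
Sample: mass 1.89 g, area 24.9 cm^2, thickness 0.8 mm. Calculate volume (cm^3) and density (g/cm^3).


Thickness in cm = 0.8 / 10 = 0.08 cm
Volume = 24.9 x 0.08 = 1.992 cm^3
Density = 1.89 / 1.992 = 0.949 g/cm^3


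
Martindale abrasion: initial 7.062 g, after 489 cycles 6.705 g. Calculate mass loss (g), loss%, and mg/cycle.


Loss = 7.062 - 6.705 = 0.357 g
Loss% = 0.357 / 7.062 x 100 = 5.06%
Rate = 0.357 / 489 x 1000 = 0.730 mg/cycle


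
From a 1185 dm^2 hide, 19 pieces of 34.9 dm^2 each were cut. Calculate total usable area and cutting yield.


Usable area = 663.1 dm^2
Yield = 56.0%

Total usable = 19 x 34.9 = 663.1 dm^2
Yield = 663.1 / 1185 x 100 = 56.0%


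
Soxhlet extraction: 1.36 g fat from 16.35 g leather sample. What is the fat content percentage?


Fat content = 1.36 / 16.35 x 100
Fat = 8.3%


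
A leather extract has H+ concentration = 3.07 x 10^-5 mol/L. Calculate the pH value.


pH = 4.51


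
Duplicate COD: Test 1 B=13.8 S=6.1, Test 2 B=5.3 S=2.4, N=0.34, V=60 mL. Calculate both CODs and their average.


COD1 = 349.1 mg/L
COD2 = 131.5 mg/L
Average = 240.3 mg/L


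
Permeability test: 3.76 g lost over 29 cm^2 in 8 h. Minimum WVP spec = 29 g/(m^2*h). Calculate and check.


WVP = 162.07 g/(m^2*h)
Meets specification: Yes

WVP = 3.76 / (29 x 8) x 10000 = 162.07 g/(m^2*h)
Minimum: 29 g/(m^2*h)
Meets spec: Yes


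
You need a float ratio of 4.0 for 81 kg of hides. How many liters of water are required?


Water = hide weight x target ratio
Water = 81 x 4.0 = 324.0 L


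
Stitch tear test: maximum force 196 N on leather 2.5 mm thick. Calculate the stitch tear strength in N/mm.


78.4 N/mm

Stitch tear strength = force / thickness
STS = 196 / 2.5 = 78.4 N/mm


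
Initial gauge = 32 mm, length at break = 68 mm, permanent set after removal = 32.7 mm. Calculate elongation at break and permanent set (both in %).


Elongation at break = 112.5%
Permanent set = 2.2%

Elongation at break = (68 - 32) / 32 x 100 = 112.5%
Permanent set = (32.7 - 32) / 32 x 100 = 2.2%


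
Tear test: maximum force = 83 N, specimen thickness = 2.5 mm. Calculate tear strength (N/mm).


33.2 N/mm

Tear strength = force / thickness
Tear = 83 / 2.5 = 33.2 N/mm


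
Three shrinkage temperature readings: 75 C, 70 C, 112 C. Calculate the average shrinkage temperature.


Average = (75 + 70 + 112) / 3
Average = 257 / 3 = 85.7 C


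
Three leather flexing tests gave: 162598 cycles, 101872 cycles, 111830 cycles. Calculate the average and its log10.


Average = (162598 + 101872 + 111830) / 3 = 125433 cycles
log10(125433) = 5.10


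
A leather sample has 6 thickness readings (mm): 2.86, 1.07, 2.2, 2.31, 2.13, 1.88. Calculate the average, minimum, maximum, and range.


Average = 2.08 mm
Min = 1.07 mm
Max = 2.86 mm
Range = 1.79 mm

Sum = 12.45
Average = 12.45 / 6 = 2.08 mm
Minimum = 1.07 mm
Maximum = 2.86 mm
Range = 2.86 - 1.07 = 1.79 mm


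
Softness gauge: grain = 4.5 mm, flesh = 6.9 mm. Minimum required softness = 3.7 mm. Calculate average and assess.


Average = (4.5 + 6.9) / 2 = 5.70 mm
Minimum = 3.7 mm
Meets requirement: Yes


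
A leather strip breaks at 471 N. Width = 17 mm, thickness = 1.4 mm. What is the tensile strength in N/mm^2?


Cross-sectional area = 17 x 1.4 = 23.8 mm^2
Tensile strength = 471 / 23.8 = 19.79 N/mm^2


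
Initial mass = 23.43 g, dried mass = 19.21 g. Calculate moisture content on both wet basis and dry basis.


Wet basis = 18.0%
Dry basis = 22.0%


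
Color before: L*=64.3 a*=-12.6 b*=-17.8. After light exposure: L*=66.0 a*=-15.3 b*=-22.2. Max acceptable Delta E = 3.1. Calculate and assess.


dL = 1.7, da = -2.7, db = -4.4
dE = sqrt((1.7)^2 + (-2.7)^2 + (-4.4)^2) = 5.44
Max = 3.1
Passes: No


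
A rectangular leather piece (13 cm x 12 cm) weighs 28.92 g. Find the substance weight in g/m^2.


1853.8 g/m^2

Area = 13 x 12 = 156 cm^2
SW = 28.92 / 156 x 10000 = 1853.8 g/m^2


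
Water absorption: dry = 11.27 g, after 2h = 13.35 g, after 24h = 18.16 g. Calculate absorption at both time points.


WA (2h) = (13.35 - 11.27) / 11.27 x 100 = 18.5%
WA (24h) = (18.16 - 11.27) / 11.27 x 100 = 61.1%


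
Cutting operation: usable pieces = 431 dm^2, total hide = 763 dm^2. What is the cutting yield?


Yield = usable / total x 100
Yield = 431 / 763 x 100 = 56.5%


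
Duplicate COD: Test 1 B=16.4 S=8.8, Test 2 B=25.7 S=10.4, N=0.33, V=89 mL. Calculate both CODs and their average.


COD1 = 225.4 mg/L
COD2 = 453.8 mg/L
Average = 339.6 mg/L

COD1 = (16.4 - 8.8) x 0.33 x 8000 / 89 = 225.4 mg/L
COD2 = (25.7 - 10.4) x 0.33 x 8000 / 89 = 453.8 mg/L
Average = (225.4 + 453.8) / 2 = 339.6 mg/L


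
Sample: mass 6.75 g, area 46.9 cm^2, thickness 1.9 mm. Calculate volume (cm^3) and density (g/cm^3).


Volume = 8.911 cm^3
Density = 0.757 g/cm^3

Thickness in cm = 1.9 / 10 = 0.19 cm
Volume = 46.9 x 0.19 = 8.911 cm^3
Density = 6.75 / 8.911 = 0.757 g/cm^3


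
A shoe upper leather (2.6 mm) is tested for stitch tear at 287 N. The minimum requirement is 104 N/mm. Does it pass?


STS = 287 / 2.6 = 110.4 N/mm
Minimum required: 104 N/mm
Passes: Yes


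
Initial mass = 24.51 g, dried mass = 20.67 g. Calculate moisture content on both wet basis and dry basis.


Wet basis = 15.7%
Dry basis = 18.6%


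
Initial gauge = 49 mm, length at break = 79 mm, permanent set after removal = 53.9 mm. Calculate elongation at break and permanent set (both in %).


Elongation at break = (79 - 49) / 49 x 100 = 61.2%
Permanent set = (53.9 - 49) / 49 x 100 = 10.0%


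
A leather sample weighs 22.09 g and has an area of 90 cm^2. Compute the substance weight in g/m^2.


2454.4 g/m^2


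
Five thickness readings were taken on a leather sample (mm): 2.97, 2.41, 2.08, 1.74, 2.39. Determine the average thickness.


Sum = 2.97 + 2.41 + 2.08 + 1.74 + 2.39 = 11.59
Average = 11.59 / 5 = 2.32 mm


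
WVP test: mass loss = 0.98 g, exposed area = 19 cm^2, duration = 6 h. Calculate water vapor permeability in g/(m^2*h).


WVP = mass_loss / (area x time) x 10000
WVP = 0.98 / (19 x 6) x 10000
WVP = 0.98 / 114 x 10000 = 85.96 g/(m^2*h)


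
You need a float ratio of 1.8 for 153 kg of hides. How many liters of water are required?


Water = hide weight x target ratio
Water = 153 x 1.8 = 275.4 L


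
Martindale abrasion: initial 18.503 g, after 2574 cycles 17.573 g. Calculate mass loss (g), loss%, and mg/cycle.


Loss = 18.503 - 17.573 = 0.930 g
Loss% = 0.930 / 18.503 x 100 = 5.03%
Rate = 0.930 / 2574 x 1000 = 0.361 mg/cycle


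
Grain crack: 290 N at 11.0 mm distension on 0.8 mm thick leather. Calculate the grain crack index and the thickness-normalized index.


Crack index = 290 / 11.0 = 26.4 N/mm
Normalized = 26.4 / 0.8 = 33.0 N/mm per mm


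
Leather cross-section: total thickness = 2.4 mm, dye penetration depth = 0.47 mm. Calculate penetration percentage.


19.6%

Penetration% = 0.47 / 2.4 x 100
Penetration = 19.6%


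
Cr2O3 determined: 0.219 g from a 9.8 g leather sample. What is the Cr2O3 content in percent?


Cr2O3% = 0.219 / 9.8 x 100
Cr2O3% = 2.23%


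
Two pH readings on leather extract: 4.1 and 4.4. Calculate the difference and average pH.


Difference = |4.1 - 4.4| = 0.3
Average = (4.1 + 4.4) / 2 = 4.25


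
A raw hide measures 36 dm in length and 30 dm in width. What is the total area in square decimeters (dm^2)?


1080 dm^2

Area = length x width
Area = 36 x 30 = 1080 dm^2


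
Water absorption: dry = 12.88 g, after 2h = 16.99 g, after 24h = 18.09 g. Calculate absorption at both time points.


WA (2h) = (16.99 - 12.88) / 12.88 x 100 = 31.9%
WA (24h) = (18.09 - 12.88) / 12.88 x 100 = 40.5%


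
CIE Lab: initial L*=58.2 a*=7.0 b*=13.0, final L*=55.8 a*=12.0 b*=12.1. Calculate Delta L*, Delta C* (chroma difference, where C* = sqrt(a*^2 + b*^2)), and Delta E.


Delta L* = -2.4
Delta C* = 2.28
Delta E = 5.62


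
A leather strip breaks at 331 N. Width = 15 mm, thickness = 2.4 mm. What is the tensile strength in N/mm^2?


Cross-sectional area = 15 x 2.4 = 36.0 mm^2
Tensile strength = 331 / 36.0 = 9.19 N/mm^2


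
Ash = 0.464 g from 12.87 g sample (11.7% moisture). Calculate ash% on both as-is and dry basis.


As-is ash% = 0.464 / 12.87 x 100 = 3.61%
Dry mass = 12.87 x (100 - 11.7) / 100 = 11.36421 g
Dry-basis ash% = 0.464 / 11.36421 x 100 = 4.08%


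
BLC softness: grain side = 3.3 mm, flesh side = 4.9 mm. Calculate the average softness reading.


4.10 mm


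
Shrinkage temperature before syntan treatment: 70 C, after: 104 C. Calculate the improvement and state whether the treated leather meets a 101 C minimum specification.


Improvement = 104 - 70 = 34 C
Spec check: 104 C >= 101 C? Yes


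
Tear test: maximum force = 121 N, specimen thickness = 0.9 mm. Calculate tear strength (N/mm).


134.4 N/mm

Tear strength = force / thickness
Tear = 121 / 0.9 = 134.4 N/mm


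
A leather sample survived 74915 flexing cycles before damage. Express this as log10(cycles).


4.87

log10(74915) = 4.87


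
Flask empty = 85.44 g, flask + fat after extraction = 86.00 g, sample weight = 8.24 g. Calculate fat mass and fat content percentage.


Fat mass = 0.56 g
Fat content = 6.8%

Fat mass = 86.00 - 85.44 = 0.56 g
Fat% = 0.56 / 8.24 x 100 = 6.8%


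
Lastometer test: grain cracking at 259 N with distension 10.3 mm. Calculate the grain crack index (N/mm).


25.1 N/mm


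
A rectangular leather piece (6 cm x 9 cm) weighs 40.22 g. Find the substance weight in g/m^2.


7448.1 g/m^2

Area = 6 x 9 = 54 cm^2
SW = 40.22 / 54 x 10000 = 7448.1 g/m^2


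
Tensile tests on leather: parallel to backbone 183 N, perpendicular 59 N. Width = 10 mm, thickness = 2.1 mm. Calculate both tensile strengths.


Area = 10 x 2.1 = 21.0 mm^2
TS (parallel) = 183 / 21.0 = 8.71 N/mm^2
TS (perpendicular) = 59 / 21.0 = 2.81 N/mm^2


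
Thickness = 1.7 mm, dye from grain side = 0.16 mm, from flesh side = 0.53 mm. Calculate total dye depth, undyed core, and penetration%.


Total dyed = 0.16 + 0.53 = 0.69 mm
Undyed core = 1.7 - 0.69 = 1.01 mm
Penetration = 0.69 / 1.7 x 100 = 40.6%


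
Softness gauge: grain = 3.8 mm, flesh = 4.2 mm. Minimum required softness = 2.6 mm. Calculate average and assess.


Average softness = 4.00 mm
Meets requirement: Yes


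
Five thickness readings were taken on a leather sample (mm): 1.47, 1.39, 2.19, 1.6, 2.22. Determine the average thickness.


1.77 mm

Sum = 1.47 + 1.39 + 2.19 + 1.6 + 2.22 = 8.87
Average = 8.87 / 5 = 1.77 mm


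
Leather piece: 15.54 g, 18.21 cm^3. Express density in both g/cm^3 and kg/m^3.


0.853 g/cm^3
853 kg/m^3


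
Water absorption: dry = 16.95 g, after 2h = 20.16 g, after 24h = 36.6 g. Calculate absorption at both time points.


2h absorption = 18.9%
24h absorption = 115.9%

WA (2h) = (20.16 - 16.95) / 16.95 x 100 = 18.9%
WA (24h) = (36.6 - 16.95) / 16.95 x 100 = 115.9%


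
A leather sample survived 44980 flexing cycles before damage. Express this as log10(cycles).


4.65

log10(44980) = 4.65


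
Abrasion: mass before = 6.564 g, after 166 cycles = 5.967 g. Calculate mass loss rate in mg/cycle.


3.596 mg/cycle

Mass loss = 6.564 - 5.967 = 0.597 g
Rate = 0.597 / 166 x 1000 = 3.596 mg/cycle


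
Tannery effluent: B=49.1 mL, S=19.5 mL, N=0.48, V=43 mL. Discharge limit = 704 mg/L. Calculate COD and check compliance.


COD = 2643.3 mg/L
Compliant: No


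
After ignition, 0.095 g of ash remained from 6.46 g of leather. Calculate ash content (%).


1.47%

Ash% = 0.095 / 6.46 x 100
Ash% = 1.47%


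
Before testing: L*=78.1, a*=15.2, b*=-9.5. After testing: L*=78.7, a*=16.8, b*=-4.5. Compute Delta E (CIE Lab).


dL = 78.7 - 78.1 = 0.6
da = 16.8 - 15.2 = 1.6
db = -4.5 - (-9.5) = 5.0
dE = sqrt((0.6)^2 + (1.6)^2 + (5.0)^2) = 5.28


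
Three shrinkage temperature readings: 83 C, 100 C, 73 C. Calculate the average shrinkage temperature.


85.3 C


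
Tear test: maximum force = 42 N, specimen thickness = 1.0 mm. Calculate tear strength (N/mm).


42.0 N/mm

Tear strength = force / thickness
Tear = 42 / 1.0 = 42.0 N/mm


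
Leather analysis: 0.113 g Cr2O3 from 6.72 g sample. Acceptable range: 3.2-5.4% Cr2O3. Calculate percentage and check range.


Cr2O3 = 1.68%
Within range: No


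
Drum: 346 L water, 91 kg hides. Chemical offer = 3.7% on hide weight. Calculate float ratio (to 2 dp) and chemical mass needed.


Float ratio = 3.80
Chemical needed = 3.367 kg

Float ratio = 346 / 91 = 3.80
Chemical = 91 x 3.7 / 100 = 3.367 kg


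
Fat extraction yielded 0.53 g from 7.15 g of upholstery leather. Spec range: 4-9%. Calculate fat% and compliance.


Fat content = 7.4%
Compliant: Yes

Fat% = 0.53 / 7.15 x 100 = 7.4%
Spec range: 4-9%
Compliant: Yes


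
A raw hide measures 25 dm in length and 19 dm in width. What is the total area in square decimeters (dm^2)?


475 dm^2


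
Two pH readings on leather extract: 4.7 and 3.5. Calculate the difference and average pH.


Difference = |4.7 - 3.5| = 1.2
Average = (4.7 + 3.5) / 2 = 4.10


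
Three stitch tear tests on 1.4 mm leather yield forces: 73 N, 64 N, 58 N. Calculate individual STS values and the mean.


STS1 = 52.1 N/mm
STS2 = 45.7 N/mm
STS3 = 41.4 N/mm
Mean = 46.4 N/mm

STS1 = 73 / 1.4 = 52.1 N/mm
STS2 = 64 / 1.4 = 45.7 N/mm
STS3 = 58 / 1.4 = 41.4 N/mm
Mean = (52.1 + 45.7 + 41.4) / 3 = 46.4 N/mm


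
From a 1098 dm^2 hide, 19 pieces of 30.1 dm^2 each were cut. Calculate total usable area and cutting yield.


Total usable = 19 x 30.1 = 571.9 dm^2
Yield = 571.9 / 1098 x 100 = 52.1%


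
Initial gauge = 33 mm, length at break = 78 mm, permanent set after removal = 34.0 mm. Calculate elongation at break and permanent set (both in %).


Elongation at break = 136.4%
Permanent set = 3.0%

Elongation at break = (78 - 33) / 33 x 100 = 136.4%
Permanent set = (34.0 - 33) / 33 x 100 = 3.0%


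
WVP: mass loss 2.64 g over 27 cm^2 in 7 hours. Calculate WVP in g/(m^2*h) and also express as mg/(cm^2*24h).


WVP = 2.64 / (27 x 7) x 10000 = 139.68 g/(m^2*h)
Mass loss in mg = 2.64 x 1000 = 2640 mg
Per cm^2 per 24h in mg: 2640 x 24 / (27 x 7) = 63360 / 189 = 335.24 mg/(cm^2*24h)


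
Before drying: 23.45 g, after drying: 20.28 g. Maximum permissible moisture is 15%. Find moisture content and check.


Moisture content = 13.5%
Acceptable: Yes

MC = (23.45 - 20.28) / 23.45 x 100 = 13.5%
Maximum: 15%
Acceptable: Yes


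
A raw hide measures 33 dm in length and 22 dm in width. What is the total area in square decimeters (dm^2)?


Area = length x width
Area = 33 x 22 = 726 dm^2


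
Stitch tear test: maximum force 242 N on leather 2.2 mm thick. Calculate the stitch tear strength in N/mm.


110.0 N/mm

Stitch tear strength = force / thickness
STS = 242 / 2.2 = 110.0 N/mm


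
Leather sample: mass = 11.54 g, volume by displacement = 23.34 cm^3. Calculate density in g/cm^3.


Density = mass / volume
Density = 11.54 / 23.34 = 0.494 g/cm^3


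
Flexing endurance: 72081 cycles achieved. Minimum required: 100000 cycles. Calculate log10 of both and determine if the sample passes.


Achieved: log10 = 4.86
Required: log10 = 5.00
Passes: No

log10(72081) = 4.86
log10(100000) = 5.00
Passes: No


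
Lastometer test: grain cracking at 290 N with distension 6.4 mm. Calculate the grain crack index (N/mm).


45.3 N/mm

Grain crack index = force / distension
Index = 290 / 6.4 = 45.3 N/mm


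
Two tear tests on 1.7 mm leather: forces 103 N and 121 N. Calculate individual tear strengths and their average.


Tear 1 = 103 / 1.7 = 60.6 N/mm
Tear 2 = 121 / 1.7 = 71.2 N/mm
Average = (60.6 + 71.2) / 2 = 65.9 N/mm


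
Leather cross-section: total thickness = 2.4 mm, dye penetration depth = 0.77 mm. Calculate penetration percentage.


Penetration% = 0.77 / 2.4 x 100
Penetration = 32.1%


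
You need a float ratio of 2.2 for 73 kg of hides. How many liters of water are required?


160.6 L


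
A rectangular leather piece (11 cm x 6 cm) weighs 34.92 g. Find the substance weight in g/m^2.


Area = 11 x 6 = 66 cm^2
SW = 34.92 / 66 x 10000 = 5290.9 g/m^2


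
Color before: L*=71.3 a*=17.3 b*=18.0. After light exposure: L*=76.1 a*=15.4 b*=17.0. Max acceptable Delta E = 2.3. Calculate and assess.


Delta E = 5.26
Passes: No


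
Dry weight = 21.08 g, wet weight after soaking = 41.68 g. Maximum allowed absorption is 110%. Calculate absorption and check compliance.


Absorption = 97.7%
Compliant: Yes

WA = (41.68 - 21.08) / 21.08 x 100 = 97.7%
Maximum allowed: 110%
Compliant: Yes


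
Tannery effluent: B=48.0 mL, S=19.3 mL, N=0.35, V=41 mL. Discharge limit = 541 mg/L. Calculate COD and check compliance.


COD = 1960.0 mg/L
Compliant: No


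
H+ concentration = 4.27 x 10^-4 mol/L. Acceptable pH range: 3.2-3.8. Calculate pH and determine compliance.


pH = 3.37
Compliant: Yes

pH = -log10(4.27 x 10^-4) = 3.37
Range: 3.2 to 3.8
Compliant: Yes


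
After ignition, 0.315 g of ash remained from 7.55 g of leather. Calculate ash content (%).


4.17%


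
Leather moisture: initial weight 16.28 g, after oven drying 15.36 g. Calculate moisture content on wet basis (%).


Moisture = 16.28 - 15.36 = 0.92 g
MC = 0.92 / 16.28 x 100 = 5.7%


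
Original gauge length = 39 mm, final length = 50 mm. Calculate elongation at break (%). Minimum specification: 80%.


Extension = 50 - 39 = 11 mm
Elongation = 11 / 39 x 100 = 28.2%
Minimum required: 80%
Meets specification: No


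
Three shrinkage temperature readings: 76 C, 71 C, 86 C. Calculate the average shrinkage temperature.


77.7 C

Average = (76 + 71 + 86) / 3
Average = 233 / 3 = 77.7 C


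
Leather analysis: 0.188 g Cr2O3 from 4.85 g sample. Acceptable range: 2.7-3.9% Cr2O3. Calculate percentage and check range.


Cr2O3 = 3.88%
Within range: Yes

Cr2O3% = 0.188 / 4.85 x 100 = 3.88%
Acceptable range: 2.7 to 3.9%
Within range: Yes


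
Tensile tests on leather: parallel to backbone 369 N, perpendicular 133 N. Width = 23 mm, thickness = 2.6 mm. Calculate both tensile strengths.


Area = 23 x 2.6 = 59.8 mm^2
TS (parallel) = 369 / 59.8 = 6.17 N/mm^2
TS (perpendicular) = 133 / 59.8 = 2.22 N/mm^2


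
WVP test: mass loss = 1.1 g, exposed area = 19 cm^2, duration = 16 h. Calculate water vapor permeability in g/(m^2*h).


36.18 g/(m^2*h)

WVP = mass_loss / (area x time) x 10000
WVP = 1.1 / (19 x 16) x 10000
WVP = 1.1 / 304 x 10000 = 36.18 g/(m^2*h)


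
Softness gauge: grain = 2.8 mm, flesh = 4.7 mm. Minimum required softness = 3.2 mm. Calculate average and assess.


Average softness = 3.75 mm
Meets requirement: Yes

Average = (2.8 + 4.7) / 2 = 3.75 mm
Minimum = 3.2 mm
Meets requirement: Yes


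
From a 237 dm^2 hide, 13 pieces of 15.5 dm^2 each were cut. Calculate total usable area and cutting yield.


Usable area = 201.5 dm^2
Yield = 85.0%


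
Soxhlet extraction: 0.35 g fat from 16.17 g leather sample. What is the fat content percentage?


Fat content = 0.35 / 16.17 x 100
Fat = 2.2%


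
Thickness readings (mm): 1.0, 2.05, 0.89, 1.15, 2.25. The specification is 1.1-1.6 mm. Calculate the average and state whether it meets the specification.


Average = 1.47 mm
Within specification: Yes

Sum = 7.34
Average = 7.34 / 5 = 1.47 mm
Specification range: 1.1 to 1.6 mm
Within spec: Yes


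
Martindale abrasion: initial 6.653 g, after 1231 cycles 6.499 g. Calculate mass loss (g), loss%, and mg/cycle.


Loss = 6.653 - 6.499 = 0.154 g
Loss% = 0.154 / 6.653 x 100 = 2.31%
Rate = 0.154 / 1231 x 1000 = 0.125 mg/cycle


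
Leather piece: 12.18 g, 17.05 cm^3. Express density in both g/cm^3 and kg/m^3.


0.714 g/cm^3
714 kg/m^3


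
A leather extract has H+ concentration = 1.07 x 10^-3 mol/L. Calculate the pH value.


pH = 2.97

pH = -log10[H+]
pH = -log10(1.07 x 10^-3) = 2.97


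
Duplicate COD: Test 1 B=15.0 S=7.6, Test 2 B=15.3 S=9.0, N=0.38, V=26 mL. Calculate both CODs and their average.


COD1 = 865.2 mg/L
COD2 = 736.6 mg/L
Average = 800.9 mg/L

COD1 = (15.0 - 7.6) x 0.38 x 8000 / 26 = 865.2 mg/L
COD2 = (15.3 - 9.0) x 0.38 x 8000 / 26 = 736.6 mg/L
Average = (865.2 + 736.6) / 2 = 800.9 mg/L


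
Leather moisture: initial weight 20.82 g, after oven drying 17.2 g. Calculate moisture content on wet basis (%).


Moisture = 20.82 - 17.2 = 3.62 g
MC = 3.62 / 20.82 x 100 = 17.4%


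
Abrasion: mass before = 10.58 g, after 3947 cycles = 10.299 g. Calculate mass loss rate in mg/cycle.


0.071 mg/cycle


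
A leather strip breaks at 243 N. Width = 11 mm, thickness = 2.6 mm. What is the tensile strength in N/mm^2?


Cross-sectional area = 11 x 2.6 = 28.6 mm^2
Tensile strength = 243 / 28.6 = 8.50 N/mm^2


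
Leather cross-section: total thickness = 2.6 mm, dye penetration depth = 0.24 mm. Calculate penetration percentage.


9.2%

Penetration% = 0.24 / 2.6 x 100
Penetration = 9.2%


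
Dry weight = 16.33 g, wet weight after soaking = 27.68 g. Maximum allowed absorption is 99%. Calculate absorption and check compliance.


Absorption = 69.5%
Compliant: Yes

WA = (27.68 - 16.33) / 16.33 x 100 = 69.5%
Maximum allowed: 99%
Compliant: Yes


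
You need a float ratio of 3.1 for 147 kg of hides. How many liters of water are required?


455.7 L


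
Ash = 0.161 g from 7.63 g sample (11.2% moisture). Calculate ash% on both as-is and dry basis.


As-is ash% = 0.161 / 7.63 x 100 = 2.11%
Dry mass = 7.63 x (100 - 11.2) / 100 = 6.77544 g
Dry-basis ash% = 0.161 / 6.77544 x 100 = 2.38%


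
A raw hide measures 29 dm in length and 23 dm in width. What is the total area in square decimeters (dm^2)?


Area = length x width
Area = 29 x 23 = 667 dm^2


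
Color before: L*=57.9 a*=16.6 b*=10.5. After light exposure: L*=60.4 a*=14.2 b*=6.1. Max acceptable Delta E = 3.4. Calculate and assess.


Delta E = 5.60
Passes: No

dL = 2.5, da = -2.4, db = -4.4
dE = sqrt((2.5)^2 + (-2.4)^2 + (-4.4)^2) = 5.60
Max = 3.4
Passes: No


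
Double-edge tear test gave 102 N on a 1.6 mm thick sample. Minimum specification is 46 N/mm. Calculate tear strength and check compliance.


Tear strength = 63.8 N/mm
Compliant: Yes
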